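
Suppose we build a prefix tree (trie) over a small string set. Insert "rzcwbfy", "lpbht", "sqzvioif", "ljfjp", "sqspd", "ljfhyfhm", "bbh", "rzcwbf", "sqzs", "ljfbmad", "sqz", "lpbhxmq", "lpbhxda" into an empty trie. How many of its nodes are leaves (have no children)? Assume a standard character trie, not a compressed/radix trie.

11

Leaves are exactly the stored words that no other stored word extends.
Those words: "bbh", "ljfbmad", "ljfhyfhm", "ljfjp", "lpbht", "lpbhxda", "lpbhxmq", "rzcwbfy", "sqspd", "sqzs", "sqzvioif"
Leaf count: 11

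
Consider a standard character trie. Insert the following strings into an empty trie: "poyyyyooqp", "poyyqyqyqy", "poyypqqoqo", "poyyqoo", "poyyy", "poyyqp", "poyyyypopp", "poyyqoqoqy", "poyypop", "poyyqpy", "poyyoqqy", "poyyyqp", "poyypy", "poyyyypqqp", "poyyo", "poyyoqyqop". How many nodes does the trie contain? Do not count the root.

Insert word by word; a character creates a node only if that edge doesn't already exist:
  "poyyyyooqp" → 10 new (p, o, y, y, y, y, o, o, q, p)
  "poyyqyqyqy" → prefix "poyy" already present; 6 new (q, y, q, y, q, y)
  "poyypqqoqo" → prefix "poyy" already present; 6 new (p, q, q, o, q, o)
  "poyyqoo" → prefix "poyyq" already present; 2 new (o, o)
  "poyyy" → prefix "poyyy" already present; 0 new (none)
  "poyyqp" → prefix "poyyq" already present; 1 new (p)
  "poyyyypopp" → prefix "poyyyy" already present; 4 new (p, o, p, p)
  "poyyqoqoqy" → prefix "poyyqo" already present; 4 new (q, o, q, y)
  "poyypop" → prefix "poyyp" already present; 2 new (o, p)
  "poyyqpy" → prefix "poyyqp" already present; 1 new (y)
  "poyyoqqy" → prefix "poyy" already present; 4 new (o, q, q, y)
  "poyyyqp" → prefix "poyyy" already present; 2 new (q, p)
  "poyypy" → prefix "poyyp" already present; 1 new (y)
  "poyyyypqqp" → prefix "poyyyyp" already present; 3 new (q, q, p)
  "poyyo" → prefix "poyyo" already present; 0 new (none)
  "poyyoqyqop" → prefix "poyyoq" already present; 4 new (y, q, o, p)
Total nodes = 10 + 6 + 6 + 2 + 0 + 1 + 4 + 4 + 2 + 1 + 4 + 2 + 1 + 3 + 0 + 4 = 50

50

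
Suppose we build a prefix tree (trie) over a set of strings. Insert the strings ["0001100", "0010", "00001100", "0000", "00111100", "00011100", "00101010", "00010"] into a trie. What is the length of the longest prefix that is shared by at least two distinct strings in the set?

Equivalently: take the maximum, over all pairs, of their longest common prefix length.
e.g. "0001100" and "00011100" share the prefix "00011" of length 5; no pair shares a longer one.
Longest shared-prefix length: 5

5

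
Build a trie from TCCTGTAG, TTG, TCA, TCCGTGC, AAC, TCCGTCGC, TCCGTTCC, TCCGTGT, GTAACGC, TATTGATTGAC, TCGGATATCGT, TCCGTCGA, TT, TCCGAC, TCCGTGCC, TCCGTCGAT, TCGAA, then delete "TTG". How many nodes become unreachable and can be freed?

1

A node on "TTG"'s path can go only if nothing else ends at it or branches off below it.
The suffix "G" (1 node) is used only by "TTG"; "TT" is itself a stored word, so pruning stops there.
Nodes removed: 1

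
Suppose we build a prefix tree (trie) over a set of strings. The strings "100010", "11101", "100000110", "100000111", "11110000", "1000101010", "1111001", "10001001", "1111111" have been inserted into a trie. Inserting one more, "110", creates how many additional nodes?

1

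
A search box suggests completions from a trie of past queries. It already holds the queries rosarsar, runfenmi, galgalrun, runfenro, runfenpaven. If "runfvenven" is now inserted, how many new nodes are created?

6

The longest prefix of "runfvenven" already in the trie is "runf" (length 4).
New nodes needed: |"runfvenven"| − 4 = 10 − 4 = 6.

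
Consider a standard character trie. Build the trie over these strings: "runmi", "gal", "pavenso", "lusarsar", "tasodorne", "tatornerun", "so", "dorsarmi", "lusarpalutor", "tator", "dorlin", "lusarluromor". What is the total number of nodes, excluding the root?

67

For each word, the new-node count is its length minus the longest prefix already in the trie:
  "runmi" → 5 new (r, u, n, m, i)
  "gal" → 3 new (g, a, l)
  "pavenso" → 7 new (p, a, v, e, n, s, o)
  "lusarsar" → 8 new (l, u, s, a, r, s, a, r)
  "tasodorne" → 9 new (t, a, s, o, d, o, r, n, e)
  "tatornerun" → prefix "ta" already present; 8 new (t, o, r, n, e, r, u, n)
  "so" → 2 new (s, o)
  "dorsarmi" → 8 new (d, o, r, s, a, r, m, i)
  "lusarpalutor" → prefix "lusar" already present; 7 new (p, a, l, u, t, o, r)
  "tator" → prefix "tator" already present; 0 new (none)
  "dorlin" → prefix "dor" already present; 3 new (l, i, n)
  "lusarluromor" → prefix "lusar" already present; 7 new (l, u, r, o, m, o, r)
Total nodes = 5 + 3 + 7 + 8 + 9 + 8 + 2 + 8 + 7 + 0 + 3 + 7 = 67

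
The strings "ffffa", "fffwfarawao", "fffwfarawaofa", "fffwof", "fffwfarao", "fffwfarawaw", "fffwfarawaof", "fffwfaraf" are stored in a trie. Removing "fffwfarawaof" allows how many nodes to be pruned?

A node on "fffwfarawaof"'s path can go only if nothing else ends at it or branches off below it.
Every node on "fffwfarawaof" is still needed (e.g. by "fffwfarawaofa"), so nothing is freed.
Nodes removed: 0

0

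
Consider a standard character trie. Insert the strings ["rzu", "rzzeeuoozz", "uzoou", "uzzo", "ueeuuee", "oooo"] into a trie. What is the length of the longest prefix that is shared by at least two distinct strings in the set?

2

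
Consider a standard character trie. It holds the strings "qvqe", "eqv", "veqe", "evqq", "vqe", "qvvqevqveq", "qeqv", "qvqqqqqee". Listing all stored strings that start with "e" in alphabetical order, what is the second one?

evqq

Words with prefix "e", in lexicographic order: "eqv", "evqq"
Position 2: evqq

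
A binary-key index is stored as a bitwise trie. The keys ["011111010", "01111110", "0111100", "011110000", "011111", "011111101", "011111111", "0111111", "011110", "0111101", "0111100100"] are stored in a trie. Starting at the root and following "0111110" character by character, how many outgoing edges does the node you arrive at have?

1

Follow the path "0111110" to its node, then look at its outgoing edges.
Distinct next characters after "0111110": 1.
That node has 1 child edge.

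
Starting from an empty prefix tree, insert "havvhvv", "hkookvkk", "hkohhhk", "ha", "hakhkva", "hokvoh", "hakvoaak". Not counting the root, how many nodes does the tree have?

For each word, the new-node count is its length minus the longest prefix already in the trie:
  "havvhvv" → 7 new (h, a, v, v, h, v, v)
  "hkookvkk" → prefix "h" already present; 7 new (k, o, o, k, v, k, k)
  "hkohhhk" → prefix "hko" already present; 4 new (h, h, h, k)
  "ha" → prefix "ha" already present; 0 new (none)
  "hakhkva" → prefix "ha" already present; 5 new (k, h, k, v, a)
  "hokvoh" → prefix "h" already present; 5 new (o, k, v, o, h)
  "hakvoaak" → prefix "hak" already present; 5 new (v, o, a, a, k)
Total nodes = 7 + 7 + 4 + 0 + 5 + 5 + 5 = 33

33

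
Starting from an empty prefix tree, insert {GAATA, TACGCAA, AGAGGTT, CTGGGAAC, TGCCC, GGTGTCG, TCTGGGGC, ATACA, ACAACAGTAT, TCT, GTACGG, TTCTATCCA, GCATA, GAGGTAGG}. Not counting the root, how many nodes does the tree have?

For each word, the new-node count is its length minus the longest prefix already in the trie:
  "GAATA" → 5 new (G, A, A, T, A)
  "TACGCAA" → 7 new (T, A, C, G, C, A, A)
  "AGAGGTT" → 7 new (A, G, A, G, G, T, T)
  "CTGGGAAC" → 8 new (C, T, G, G, G, A, A, C)
  "TGCCC" → prefix "T" already present; 4 new (G, C, C, C)
  "GGTGTCG" → prefix "G" already present; 6 new (G, T, G, T, C, G)
  "TCTGGGGC" → prefix "T" already present; 7 new (C, T, G, G, G, G, C)
  "ATACA" → prefix "A" already present; 4 new (T, A, C, A)
  "ACAACAGTAT" → prefix "A" already present; 9 new (C, A, A, C, A, G, T, A, T)
  "TCT" → prefix "TCT" already present; 0 new (none)
  "GTACGG" → prefix "G" already present; 5 new (T, A, C, G, G)
  "TTCTATCCA" → prefix "T" already present; 8 new (T, C, T, A, T, C, C, A)
  "GCATA" → prefix "G" already present; 4 new (C, A, T, A)
  "GAGGTAGG" → prefix "GA" already present; 6 new (G, G, T, A, G, G)
Total nodes = 5 + 7 + 7 + 8 + 4 + 6 + 7 + 4 + 9 + 0 + 5 + 8 + 4 + 6 = 80

80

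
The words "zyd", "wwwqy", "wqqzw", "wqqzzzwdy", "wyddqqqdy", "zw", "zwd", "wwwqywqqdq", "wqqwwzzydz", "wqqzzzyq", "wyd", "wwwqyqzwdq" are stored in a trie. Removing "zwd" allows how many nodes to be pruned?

Walk "zwd" from the leaf back toward the root, removing each node that no remaining word uses.
The suffix "d" (1 node) is used only by "zwd"; "zw" is itself a stored word, so pruning stops there.
Nodes removed: 1

1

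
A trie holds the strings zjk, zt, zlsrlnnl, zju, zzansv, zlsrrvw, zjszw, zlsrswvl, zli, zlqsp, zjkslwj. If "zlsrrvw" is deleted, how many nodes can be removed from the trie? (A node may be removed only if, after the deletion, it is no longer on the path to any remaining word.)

3

After clearing the end-marker at "zlsrrvw", prune upward until reaching a node still needed by another word.
The suffix "rvw" (3 nodes) is used only by "zlsrrvw"; the node for "zlsr" still has the child "l", so pruning stops there.
Nodes removed: 3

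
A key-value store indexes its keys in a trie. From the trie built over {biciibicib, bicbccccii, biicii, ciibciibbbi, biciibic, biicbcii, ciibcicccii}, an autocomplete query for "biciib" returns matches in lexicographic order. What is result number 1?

biciibic

Filter for "biciib…" and sort: "biciibic", "biciibicib"
The 1st is biciibic.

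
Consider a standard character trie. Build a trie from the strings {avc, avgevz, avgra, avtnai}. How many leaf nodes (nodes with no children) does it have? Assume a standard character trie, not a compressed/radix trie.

4

Leaves are exactly the stored words that no other stored word extends.
Those words: "avc", "avgevz", "avgra", "avtnai"
Leaf count: 4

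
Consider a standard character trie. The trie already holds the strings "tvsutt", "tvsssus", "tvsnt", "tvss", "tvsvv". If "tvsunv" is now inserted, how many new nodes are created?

2

Walking "tvsunv" from the root, the first 4 characters ("tvsu") follow existing edges; "n" is the first miss.
So 6 − 4 = 2 new nodes.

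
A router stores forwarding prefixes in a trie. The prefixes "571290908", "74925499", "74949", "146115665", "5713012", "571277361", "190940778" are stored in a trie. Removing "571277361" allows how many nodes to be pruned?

5

After clearing the end-marker at "571277361", prune upward until reaching a node still needed by another word.
The suffix "77361" (5 nodes) is used only by "571277361"; the node for "5712" still has the child "9", so pruning stops there.
Nodes removed: 5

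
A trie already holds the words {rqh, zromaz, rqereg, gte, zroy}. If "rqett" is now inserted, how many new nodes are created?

Walking "rqett" from the root, the first 3 characters ("rqe") follow existing edges; "t" is the first miss.
Each of the 2 remaining characters creates one node.

2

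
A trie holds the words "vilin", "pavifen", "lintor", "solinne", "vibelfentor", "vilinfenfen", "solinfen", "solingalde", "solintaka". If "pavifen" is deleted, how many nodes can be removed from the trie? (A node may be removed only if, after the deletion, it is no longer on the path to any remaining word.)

7

After clearing the end-marker at "pavifen", prune upward until reaching a node still needed by another word.
No other word shares any prefix with "pavifen", so all 7 of its nodes go.
Nodes removed: 7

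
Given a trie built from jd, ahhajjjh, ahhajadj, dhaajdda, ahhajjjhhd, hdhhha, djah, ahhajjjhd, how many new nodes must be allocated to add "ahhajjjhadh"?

3

"ahhajjjh" is already a path in the trie; the remaining "adh" must be added.
New nodes needed: |"ahhajjjhadh"| − 8 = 11 − 8 = 3.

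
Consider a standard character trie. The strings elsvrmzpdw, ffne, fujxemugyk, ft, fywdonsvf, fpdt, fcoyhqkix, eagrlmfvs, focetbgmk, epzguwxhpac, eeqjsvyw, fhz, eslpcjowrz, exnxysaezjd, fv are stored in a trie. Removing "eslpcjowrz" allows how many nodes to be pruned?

9

Walk "eslpcjowrz" from the leaf back toward the root, removing each node that no remaining word uses.
The suffix "slpcjowrz" (9 nodes) is used only by "eslpcjowrz"; the node for "e" still has the child "l", so pruning stops there.
Nodes removed: 9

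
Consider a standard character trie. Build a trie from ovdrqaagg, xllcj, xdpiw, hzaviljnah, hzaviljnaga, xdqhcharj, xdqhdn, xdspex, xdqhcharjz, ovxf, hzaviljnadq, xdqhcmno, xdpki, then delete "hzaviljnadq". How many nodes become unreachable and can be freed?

A node on "hzaviljnadq"'s path can go only if nothing else ends at it or branches off below it.
The suffix "dq" (2 nodes) is used only by "hzaviljnadq"; the node for "hzaviljna" still has the child "h", so pruning stops there.
Nodes removed: 2

2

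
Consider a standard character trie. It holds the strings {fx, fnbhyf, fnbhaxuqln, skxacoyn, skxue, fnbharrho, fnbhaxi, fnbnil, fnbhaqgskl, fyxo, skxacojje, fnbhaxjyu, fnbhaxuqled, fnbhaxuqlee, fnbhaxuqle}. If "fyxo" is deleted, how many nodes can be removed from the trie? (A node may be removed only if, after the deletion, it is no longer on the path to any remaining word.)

After clearing the end-marker at "fyxo", prune upward until reaching a node still needed by another word.
The suffix "yxo" (3 nodes) is used only by "fyxo"; the node for "f" still has the child "x", so pruning stops there.
Nodes removed: 3

3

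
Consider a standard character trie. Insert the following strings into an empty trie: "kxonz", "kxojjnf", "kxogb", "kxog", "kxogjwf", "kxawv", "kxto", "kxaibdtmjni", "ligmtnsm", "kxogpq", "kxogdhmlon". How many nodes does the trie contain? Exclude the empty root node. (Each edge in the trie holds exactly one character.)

43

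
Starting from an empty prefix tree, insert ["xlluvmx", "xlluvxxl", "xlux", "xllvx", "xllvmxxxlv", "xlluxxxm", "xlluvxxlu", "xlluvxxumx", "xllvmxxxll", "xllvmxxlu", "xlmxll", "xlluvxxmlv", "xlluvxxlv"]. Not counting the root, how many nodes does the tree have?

Insert word by word; a character creates a node only if that edge doesn't already exist:
  "xlluvmx" → 7 new (x, l, l, u, v, m, x)
  "xlluvxxl" → prefix "xlluv" already present; 3 new (x, x, l)
  "xlux" → prefix "xl" already present; 2 new (u, x)
  "xllvx" → prefix "xll" already present; 2 new (v, x)
  "xllvmxxxlv" → prefix "xllv" already present; 6 new (m, x, x, x, l, v)
  "xlluxxxm" → prefix "xllu" already present; 4 new (x, x, x, m)
  "xlluvxxlu" → prefix "xlluvxxl" already present; 1 new (u)
  "xlluvxxumx" → prefix "xlluvxx" already present; 3 new (u, m, x)
  "xllvmxxxll" → prefix "xllvmxxxl" already present; 1 new (l)
  "xllvmxxlu" → prefix "xllvmxx" already present; 2 new (l, u)
  "xlmxll" → prefix "xl" already present; 4 new (m, x, l, l)
  "xlluvxxmlv" → prefix "xlluvxx" already present; 3 new (m, l, v)
  "xlluvxxlv" → prefix "xlluvxxl" already present; 1 new (v)
Total nodes = 7 + 3 + 2 + 2 + 6 + 4 + 1 + 3 + 1 + 2 + 4 + 3 + 1 = 39

39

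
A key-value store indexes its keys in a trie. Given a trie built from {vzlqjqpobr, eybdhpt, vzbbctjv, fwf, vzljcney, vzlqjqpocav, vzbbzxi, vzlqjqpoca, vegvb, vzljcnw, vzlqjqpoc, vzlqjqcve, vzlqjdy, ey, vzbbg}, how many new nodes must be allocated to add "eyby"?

1

The longest prefix of "eyby" already in the trie is "eyb" (length 3).
New nodes needed: |"eyby"| − 3 = 4 − 3 = 1.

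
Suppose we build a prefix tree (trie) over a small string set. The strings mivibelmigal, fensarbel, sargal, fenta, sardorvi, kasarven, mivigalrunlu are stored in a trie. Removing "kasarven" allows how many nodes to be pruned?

After clearing the end-marker at "kasarven", prune upward until reaching a node still needed by another word.
No other word shares any prefix with "kasarven", so all 8 of its nodes go.
Nodes removed: 8

8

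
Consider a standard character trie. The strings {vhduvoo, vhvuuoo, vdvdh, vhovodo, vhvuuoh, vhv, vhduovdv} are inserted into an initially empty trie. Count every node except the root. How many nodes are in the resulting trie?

Insert word by word; a character creates a node only if that edge doesn't already exist:
  "vhduvoo" → 7 new (v, h, d, u, v, o, o)
  "vhvuuoo" → prefix "vh" already present; 5 new (v, u, u, o, o)
  "vdvdh" → prefix "v" already present; 4 new (d, v, d, h)
  "vhovodo" → prefix "vh" already present; 5 new (o, v, o, d, o)
  "vhvuuoh" → prefix "vhvuuo" already present; 1 new (h)
  "vhv" → prefix "vhv" already present; 0 new (none)
  "vhduovdv" → prefix "vhdu" already present; 4 new (o, v, d, v)
Total nodes = 7 + 5 + 4 + 5 + 1 + 0 + 4 = 26

26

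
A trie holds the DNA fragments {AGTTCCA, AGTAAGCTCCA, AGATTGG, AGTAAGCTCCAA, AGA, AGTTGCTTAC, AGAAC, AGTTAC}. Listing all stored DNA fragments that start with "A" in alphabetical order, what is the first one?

DFS of the "A" subtree visits, in order: "AGA", "AGAAC", "AGATTGG", "AGTAAGCTCCA", "AGTAAGCTCCAA", "AGTTAC", "AGTTCCA", "AGTTGCTTAC"
The 1st is AGA.

AGA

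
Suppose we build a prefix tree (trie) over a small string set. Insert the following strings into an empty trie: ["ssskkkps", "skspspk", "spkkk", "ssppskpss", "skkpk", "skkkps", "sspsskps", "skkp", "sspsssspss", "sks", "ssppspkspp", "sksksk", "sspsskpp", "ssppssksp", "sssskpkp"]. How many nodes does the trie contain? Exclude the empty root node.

For each word, the new-node count is its length minus the longest prefix already in the trie:
  "ssskkkps" → 8 new (s, s, s, k, k, k, p, s)
  "skspspk" → prefix "s" already present; 6 new (k, s, p, s, p, k)
  "spkkk" → prefix "s" already present; 4 new (p, k, k, k)
  "ssppskpss" → prefix "ss" already present; 7 new (p, p, s, k, p, s, s)
  "skkpk" → prefix "sk" already present; 3 new (k, p, k)
  "skkkps" → prefix "skk" already present; 3 new (k, p, s)
  "sspsskps" → prefix "ssp" already present; 5 new (s, s, k, p, s)
  "skkp" → prefix "skkp" already present; 0 new (none)
  "sspsssspss" → prefix "sspss" already present; 5 new (s, s, p, s, s)
  "sks" → prefix "sks" already present; 0 new (none)
  "ssppspkspp" → prefix "sspps" already present; 5 new (p, k, s, p, p)
  "sksksk" → prefix "sks" already present; 3 new (k, s, k)
  "sspsskpp" → prefix "sspsskp" already present; 1 new (p)
  "ssppssksp" → prefix "sspps" already present; 4 new (s, k, s, p)
  "sssskpkp" → prefix "sss" already present; 5 new (s, k, p, k, p)
Total nodes = 8 + 6 + 4 + 7 + 3 + 3 + 5 + 0 + 5 + 0 + 5 + 3 + 1 + 4 + 5 = 59

59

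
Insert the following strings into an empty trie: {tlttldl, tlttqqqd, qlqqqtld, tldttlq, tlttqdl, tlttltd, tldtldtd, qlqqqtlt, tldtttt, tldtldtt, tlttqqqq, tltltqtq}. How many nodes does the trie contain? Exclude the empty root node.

For each word, the new-node count is its length minus the longest prefix already in the trie:
  "tlttldl" → 7 new (t, l, t, t, l, d, l)
  "tlttqqqd" → prefix "tltt" already present; 4 new (q, q, q, d)
  "qlqqqtld" → 8 new (q, l, q, q, q, t, l, d)
  "tldttlq" → prefix "tl" already present; 5 new (d, t, t, l, q)
  "tlttqdl" → prefix "tlttq" already present; 2 new (d, l)
  "tlttltd" → prefix "tlttl" already present; 2 new (t, d)
  "tldtldtd" → prefix "tldt" already present; 4 new (l, d, t, d)
  "qlqqqtlt" → prefix "qlqqqtl" already present; 1 new (t)
  "tldtttt" → prefix "tldtt" already present; 2 new (t, t)
  "tldtldtt" → prefix "tldtldt" already present; 1 new (t)
  "tlttqqqq" → prefix "tlttqqq" already present; 1 new (q)
  "tltltqtq" → prefix "tlt" already present; 5 new (l, t, q, t, q)
Total nodes = 7 + 4 + 8 + 5 + 2 + 2 + 4 + 1 + 2 + 1 + 1 + 5 = 42

42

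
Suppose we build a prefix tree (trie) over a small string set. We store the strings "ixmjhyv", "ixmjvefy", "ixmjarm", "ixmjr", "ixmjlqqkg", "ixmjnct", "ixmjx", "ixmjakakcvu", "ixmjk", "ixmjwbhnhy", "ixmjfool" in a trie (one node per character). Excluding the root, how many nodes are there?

Trace insertions, counting only characters that open a new branch:
  "ixmjhyv" → 7 new (i, x, m, j, h, y, v)
  "ixmjvefy" → prefix "ixmj" already present; 4 new (v, e, f, y)
  "ixmjarm" → prefix "ixmj" already present; 3 new (a, r, m)
  "ixmjr" → prefix "ixmj" already present; 1 new (r)
  "ixmjlqqkg" → prefix "ixmj" already present; 5 new (l, q, q, k, g)
  "ixmjnct" → prefix "ixmj" already present; 3 new (n, c, t)
  "ixmjx" → prefix "ixmj" already present; 1 new (x)
  "ixmjakakcvu" → prefix "ixmja" already present; 6 new (k, a, k, c, v, u)
  "ixmjk" → prefix "ixmj" already present; 1 new (k)
  "ixmjwbhnhy" → prefix "ixmj" already present; 6 new (w, b, h, n, h, y)
  "ixmjfool" → prefix "ixmj" already present; 4 new (f, o, o, l)
Total nodes = 7 + 4 + 3 + 1 + 5 + 3 + 1 + 6 + 1 + 6 + 4 = 41

41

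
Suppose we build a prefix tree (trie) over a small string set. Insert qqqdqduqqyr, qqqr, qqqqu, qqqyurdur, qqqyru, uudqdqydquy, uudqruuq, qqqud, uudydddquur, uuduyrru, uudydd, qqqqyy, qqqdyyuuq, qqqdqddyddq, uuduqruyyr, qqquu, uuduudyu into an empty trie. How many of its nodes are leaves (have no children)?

A leaf is a node with no children — equivalently, the end of a word that is not a proper prefix of any other stored word.
Those words: "qqqdqddyddq", "qqqdqduqqyr", "qqqdyyuuq", "qqqqu", "qqqqyy", "qqqr", "qqqud", "qqquu", "qqqyru", "qqqyurdur", "uudqdqydquy", "uudqruuq", "uuduqruyyr", "uuduudyu", "uuduyrru", "uudydddquur"
Leaf count: 16

16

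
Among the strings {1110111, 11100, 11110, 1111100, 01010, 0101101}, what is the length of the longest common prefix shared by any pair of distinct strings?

Equivalently: take the maximum, over all pairs, of their longest common prefix length.
e.g. "01010" and "0101101" share the prefix "0101" of length 4; no pair shares a longer one.
Longest shared-prefix length: 4

4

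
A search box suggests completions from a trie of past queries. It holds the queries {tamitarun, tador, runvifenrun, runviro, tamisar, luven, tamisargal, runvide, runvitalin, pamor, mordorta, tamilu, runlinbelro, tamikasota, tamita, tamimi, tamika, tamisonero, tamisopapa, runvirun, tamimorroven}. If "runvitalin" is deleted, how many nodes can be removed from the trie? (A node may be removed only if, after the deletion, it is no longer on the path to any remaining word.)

Walk "runvitalin" from the leaf back toward the root, removing each node that no remaining word uses.
The suffix "talin" (5 nodes) is used only by "runvitalin"; the node for "runvi" still has the child "f", so pruning stops there.
Nodes removed: 5

5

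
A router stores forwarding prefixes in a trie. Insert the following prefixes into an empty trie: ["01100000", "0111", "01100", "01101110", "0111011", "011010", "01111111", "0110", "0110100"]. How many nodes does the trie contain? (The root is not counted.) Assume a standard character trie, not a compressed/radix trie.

22

Count nodes per top-level branch (shared prefixes stored once):
  '0'-branch (0110, 01100, 01100000, 011010, 0110100, 01101110, 0111, 0111011, 01111111): 22 nodes
Sum: 22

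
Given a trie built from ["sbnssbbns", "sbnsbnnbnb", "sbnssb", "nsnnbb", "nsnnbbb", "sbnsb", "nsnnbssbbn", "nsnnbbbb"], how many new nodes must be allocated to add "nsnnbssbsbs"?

Walking "nsnnbssbsbs" from the root, the first 8 characters ("nsnnbssb") follow existing edges; "s" is the first miss.
Each of the 3 remaining characters creates one node.

3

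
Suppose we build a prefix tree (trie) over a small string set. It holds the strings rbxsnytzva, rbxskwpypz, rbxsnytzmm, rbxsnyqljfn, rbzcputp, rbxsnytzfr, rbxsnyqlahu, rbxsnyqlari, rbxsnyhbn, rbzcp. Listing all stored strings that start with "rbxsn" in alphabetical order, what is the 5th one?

rbxsnytzfr

Filter for "rbxsn…" and sort: "rbxsnyhbn", "rbxsnyqlahu", "rbxsnyqlari", "rbxsnyqljfn", "rbxsnytzfr", "rbxsnytzmm", "rbxsnytzva"
The 5th is rbxsnytzfr.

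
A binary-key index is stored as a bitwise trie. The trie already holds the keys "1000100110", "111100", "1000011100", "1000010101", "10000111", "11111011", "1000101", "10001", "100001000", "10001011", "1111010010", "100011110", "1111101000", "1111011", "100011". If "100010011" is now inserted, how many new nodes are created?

0

"100010011" is already a full path in the trie; only an end-marker is added.
No new nodes are needed: 0.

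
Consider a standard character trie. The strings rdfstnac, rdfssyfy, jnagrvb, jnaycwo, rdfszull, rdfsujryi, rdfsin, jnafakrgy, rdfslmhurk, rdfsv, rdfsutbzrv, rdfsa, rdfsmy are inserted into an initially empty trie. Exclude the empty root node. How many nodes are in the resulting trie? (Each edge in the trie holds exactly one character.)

Trace insertions, counting only characters that open a new branch:
  "rdfstnac" → 8 new (r, d, f, s, t, n, a, c)
  "rdfssyfy" → prefix "rdfs" already present; 4 new (s, y, f, y)
  "jnagrvb" → 7 new (j, n, a, g, r, v, b)
  "jnaycwo" → prefix "jna" already present; 4 new (y, c, w, o)
  "rdfszull" → prefix "rdfs" already present; 4 new (z, u, l, l)
  "rdfsujryi" → prefix "rdfs" already present; 5 new (u, j, r, y, i)
  "rdfsin" → prefix "rdfs" already present; 2 new (i, n)
  "jnafakrgy" → prefix "jna" already present; 6 new (f, a, k, r, g, y)
  "rdfslmhurk" → prefix "rdfs" already present; 6 new (l, m, h, u, r, k)
  "rdfsv" → prefix "rdfs" already present; 1 new (v)
  "rdfsutbzrv" → prefix "rdfsu" already present; 5 new (t, b, z, r, v)
  "rdfsa" → prefix "rdfs" already present; 1 new (a)
  "rdfsmy" → prefix "rdfs" already present; 2 new (m, y)
Total nodes = 8 + 4 + 7 + 4 + 4 + 5 + 2 + 6 + 6 + 1 + 5 + 1 + 2 = 55

55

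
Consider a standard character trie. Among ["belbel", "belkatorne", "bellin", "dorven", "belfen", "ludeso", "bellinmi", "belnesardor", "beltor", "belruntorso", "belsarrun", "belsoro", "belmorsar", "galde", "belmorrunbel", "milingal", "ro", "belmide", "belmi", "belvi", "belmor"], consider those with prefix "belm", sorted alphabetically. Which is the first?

DFS of the "belm" subtree visits, in order: "belmi", "belmide", "belmor", "belmorrunbel", "belmorsar"
The 1st is belmi.

belmi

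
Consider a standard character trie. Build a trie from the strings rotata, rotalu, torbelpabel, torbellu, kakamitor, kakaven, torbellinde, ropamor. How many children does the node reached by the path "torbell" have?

2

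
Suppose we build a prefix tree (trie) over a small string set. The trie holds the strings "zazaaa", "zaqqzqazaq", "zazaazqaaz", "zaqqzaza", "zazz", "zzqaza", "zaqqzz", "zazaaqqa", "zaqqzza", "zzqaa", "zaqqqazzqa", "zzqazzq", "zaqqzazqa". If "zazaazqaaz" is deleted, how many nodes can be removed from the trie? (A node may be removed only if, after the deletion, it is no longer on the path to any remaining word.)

After clearing the end-marker at "zazaazqaaz", prune upward until reaching a node still needed by another word.
The suffix "zqaaz" (5 nodes) is used only by "zazaazqaaz"; the node for "zazaa" still has the child "a", so pruning stops there.
Nodes removed: 5

5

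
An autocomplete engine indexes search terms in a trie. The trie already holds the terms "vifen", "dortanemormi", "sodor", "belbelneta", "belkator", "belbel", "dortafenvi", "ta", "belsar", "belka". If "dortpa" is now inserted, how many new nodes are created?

The longest prefix of "dortpa" already in the trie is "dort" (length 4).
Each of the 2 remaining characters creates one node.

2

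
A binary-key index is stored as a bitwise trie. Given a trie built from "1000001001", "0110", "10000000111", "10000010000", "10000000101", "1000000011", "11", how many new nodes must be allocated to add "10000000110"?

1

Walking "10000000110" from the root, the first 10 characters ("1000000011") follow existing edges; "0" is the first miss.
So 11 − 10 = 1 new nodes.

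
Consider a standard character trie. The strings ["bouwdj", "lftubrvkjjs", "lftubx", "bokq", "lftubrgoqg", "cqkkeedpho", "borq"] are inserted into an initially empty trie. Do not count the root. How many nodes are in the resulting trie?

For each word, the new-node count is its length minus the longest prefix already in the trie:
  "bouwdj" → 6 new (b, o, u, w, d, j)
  "lftubrvkjjs" → 11 new (l, f, t, u, b, r, v, k, j, j, s)
  "lftubx" → prefix "lftub" already present; 1 new (x)
  "bokq" → prefix "bo" already present; 2 new (k, q)
  "lftubrgoqg" → prefix "lftubr" already present; 4 new (g, o, q, g)
  "cqkkeedpho" → 10 new (c, q, k, k, e, e, d, p, h, o)
  "borq" → prefix "bo" already present; 2 new (r, q)
Total nodes = 6 + 11 + 1 + 2 + 4 + 10 + 2 = 36

36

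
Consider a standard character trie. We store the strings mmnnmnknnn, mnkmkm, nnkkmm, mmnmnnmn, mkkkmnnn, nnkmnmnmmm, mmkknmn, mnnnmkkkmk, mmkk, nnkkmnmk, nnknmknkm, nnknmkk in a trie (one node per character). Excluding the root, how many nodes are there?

63

Insert word by word; a character creates a node only if that edge doesn't already exist:
  "mmnnmnknnn" → 10 new (m, m, n, n, m, n, k, n, n, n)
  "mnkmkm" → prefix "m" already present; 5 new (n, k, m, k, m)
  "nnkkmm" → 6 new (n, n, k, k, m, m)
  "mmnmnnmn" → prefix "mmn" already present; 5 new (m, n, n, m, n)
  "mkkkmnnn" → prefix "m" already present; 7 new (k, k, k, m, n, n, n)
  "nnkmnmnmmm" → prefix "nnk" already present; 7 new (m, n, m, n, m, m, m)
  "mmkknmn" → prefix "mm" already present; 5 new (k, k, n, m, n)
  "mnnnmkkkmk" → prefix "mn" already present; 8 new (n, n, m, k, k, k, m, k)
  "mmkk" → prefix "mmkk" already present; 0 new (none)
  "nnkkmnmk" → prefix "nnkkm" already present; 3 new (n, m, k)
  "nnknmknkm" → prefix "nnk" already present; 6 new (n, m, k, n, k, m)
  "nnknmkk" → prefix "nnknmk" already present; 1 new (k)
Total nodes = 10 + 5 + 6 + 5 + 7 + 7 + 5 + 8 + 0 + 3 + 6 + 1 = 63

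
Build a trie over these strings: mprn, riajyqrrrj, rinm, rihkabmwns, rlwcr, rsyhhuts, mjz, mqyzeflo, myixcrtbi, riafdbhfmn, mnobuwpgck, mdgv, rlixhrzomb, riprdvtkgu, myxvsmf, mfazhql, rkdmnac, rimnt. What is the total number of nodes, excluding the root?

107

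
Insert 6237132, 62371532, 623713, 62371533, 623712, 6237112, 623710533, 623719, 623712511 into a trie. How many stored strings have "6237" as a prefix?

Traverse to the node for "6237", then collect every word in that subtree.
Words under "6237": 623710533, 6237112, 623712, 623712511, 623713, 6237132, 62371532, 62371533, 623719
Count: 9

9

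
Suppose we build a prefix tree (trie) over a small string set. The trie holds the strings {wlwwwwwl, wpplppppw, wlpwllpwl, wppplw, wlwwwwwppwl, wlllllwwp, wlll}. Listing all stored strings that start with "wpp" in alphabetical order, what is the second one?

Filter for "wpp…" and sort: "wpplppppw", "wppplw"
The 2nd is wppplw.

wppplw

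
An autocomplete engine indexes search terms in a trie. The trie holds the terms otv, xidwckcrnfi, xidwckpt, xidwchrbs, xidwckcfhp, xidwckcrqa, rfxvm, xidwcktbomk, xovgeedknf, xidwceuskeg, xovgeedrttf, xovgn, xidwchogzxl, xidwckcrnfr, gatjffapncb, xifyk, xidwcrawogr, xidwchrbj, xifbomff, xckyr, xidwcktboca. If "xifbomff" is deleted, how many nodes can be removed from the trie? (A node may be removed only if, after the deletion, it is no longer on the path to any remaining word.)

5

A node on "xifbomff"'s path can go only if nothing else ends at it or branches off below it.
The suffix "bomff" (5 nodes) is used only by "xifbomff"; the node for "xif" still has the child "y", so pruning stops there.
Nodes removed: 5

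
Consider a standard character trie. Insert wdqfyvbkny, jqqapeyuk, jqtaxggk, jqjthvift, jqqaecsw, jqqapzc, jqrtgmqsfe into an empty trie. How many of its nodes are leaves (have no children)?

7

A leaf is a node with no children — equivalently, the end of a word that is not a proper prefix of any other stored word.
Those words: "jqjthvift", "jqqaecsw", "jqqapeyuk", "jqqapzc", "jqrtgmqsfe", "jqtaxggk", "wdqfyvbkny"
Leaf count: 7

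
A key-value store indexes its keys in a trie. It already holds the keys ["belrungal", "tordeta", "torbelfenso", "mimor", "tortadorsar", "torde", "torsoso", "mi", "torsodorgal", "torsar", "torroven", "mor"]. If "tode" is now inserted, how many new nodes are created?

The longest prefix of "tode" already in the trie is "to" (length 2).
Each of the 2 remaining characters creates one node.

2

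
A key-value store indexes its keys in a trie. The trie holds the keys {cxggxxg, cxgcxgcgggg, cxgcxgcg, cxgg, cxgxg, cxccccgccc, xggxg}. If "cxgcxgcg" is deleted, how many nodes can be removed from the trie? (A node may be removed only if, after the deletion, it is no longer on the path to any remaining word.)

Walk "cxgcxgcg" from the leaf back toward the root, removing each node that no remaining word uses.
Every node on "cxgcxgcg" is still needed (e.g. by "cxgcxgcgggg"), so nothing is freed.
Nodes removed: 0

0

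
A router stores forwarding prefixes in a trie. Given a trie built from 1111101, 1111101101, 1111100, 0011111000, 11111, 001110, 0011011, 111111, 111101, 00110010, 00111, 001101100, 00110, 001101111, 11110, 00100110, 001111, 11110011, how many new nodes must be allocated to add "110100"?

The longest prefix of "110100" already in the trie is "11" (length 2).
New nodes needed: |"110100"| − 2 = 6 − 2 = 4.

4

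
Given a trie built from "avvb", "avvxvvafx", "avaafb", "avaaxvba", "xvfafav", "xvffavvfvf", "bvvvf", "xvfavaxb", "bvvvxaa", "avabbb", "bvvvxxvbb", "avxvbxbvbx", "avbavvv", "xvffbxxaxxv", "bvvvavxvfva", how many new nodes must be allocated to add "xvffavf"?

The longest prefix of "xvffavf" already in the trie is "xvffav" (length 6).
New nodes needed: |"xvffavf"| − 6 = 7 − 6 = 1.

1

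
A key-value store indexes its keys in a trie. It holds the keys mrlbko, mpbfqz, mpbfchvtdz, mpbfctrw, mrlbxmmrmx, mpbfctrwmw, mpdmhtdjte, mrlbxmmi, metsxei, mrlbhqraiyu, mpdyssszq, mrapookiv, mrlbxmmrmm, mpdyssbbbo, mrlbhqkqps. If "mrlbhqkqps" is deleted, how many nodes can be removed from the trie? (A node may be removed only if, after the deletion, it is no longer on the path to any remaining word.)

4

After clearing the end-marker at "mrlbhqkqps", prune upward until reaching a node still needed by another word.
The suffix "kqps" (4 nodes) is used only by "mrlbhqkqps"; the node for "mrlbhq" still has the child "r", so pruning stops there.
Nodes removed: 4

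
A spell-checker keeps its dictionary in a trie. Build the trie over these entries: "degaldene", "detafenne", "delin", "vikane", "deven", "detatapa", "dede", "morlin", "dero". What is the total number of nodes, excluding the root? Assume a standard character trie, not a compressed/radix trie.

42

For each word, the new-node count is its length minus the longest prefix already in the trie:
  "degaldene" → 9 new (d, e, g, a, l, d, e, n, e)
  "detafenne" → prefix "de" already present; 7 new (t, a, f, e, n, n, e)
  "delin" → prefix "de" already present; 3 new (l, i, n)
  "vikane" → 6 new (v, i, k, a, n, e)
  "deven" → prefix "de" already present; 3 new (v, e, n)
  "detatapa" → prefix "deta" already present; 4 new (t, a, p, a)
  "dede" → prefix "de" already present; 2 new (d, e)
  "morlin" → 6 new (m, o, r, l, i, n)
  "dero" → prefix "de" already present; 2 new (r, o)
Total nodes = 9 + 7 + 3 + 6 + 3 + 4 + 2 + 6 + 2 = 42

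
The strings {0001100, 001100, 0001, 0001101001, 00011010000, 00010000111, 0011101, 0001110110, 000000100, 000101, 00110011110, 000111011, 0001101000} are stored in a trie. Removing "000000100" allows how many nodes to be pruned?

Walk "000000100" from the leaf back toward the root, removing each node that no remaining word uses.
The suffix "000100" (6 nodes) is used only by "000000100"; the node for "000" still has the child "1", so pruning stops there.
Nodes removed: 6

6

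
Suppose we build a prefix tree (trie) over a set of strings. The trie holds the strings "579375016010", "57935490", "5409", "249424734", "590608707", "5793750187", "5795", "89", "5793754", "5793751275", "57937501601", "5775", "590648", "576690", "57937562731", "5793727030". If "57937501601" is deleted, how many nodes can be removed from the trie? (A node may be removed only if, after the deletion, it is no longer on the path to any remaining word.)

Walk "57937501601" from the leaf back toward the root, removing each node that no remaining word uses.
Every node on "57937501601" is still needed (e.g. by "579375016010"), so nothing is freed.
Nodes removed: 0

0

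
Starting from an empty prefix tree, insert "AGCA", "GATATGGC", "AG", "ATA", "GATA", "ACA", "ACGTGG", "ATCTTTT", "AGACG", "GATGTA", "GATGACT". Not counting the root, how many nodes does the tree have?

Trie structure (* marks end of a word):
(root)
├─ A
│  ├─ C
│  │  ├─ A *
│  │  └─ G
│  │     └─ T
│  │        └─ G
│  │           └─ G *
│  ├─ G *
│  │  ├─ A
│  │  │  └─ C
│  │  │     └─ G *
│  │  └─ C
│  │     └─ A *
│  └─ T
│     ├─ A *
│     └─ C
│        └─ T
│           └─ T
│              └─ T
│                 └─ T *
└─ G
   └─ A
      └─ T
         ├─ A *
         │  └─ T
         │     └─ G
         │        └─ G
         │           └─ C *
         └─ G
            ├─ A
            │  └─ C
            │     └─ T *
            └─ T
               └─ A *
Counting every labelled node above: 34.

34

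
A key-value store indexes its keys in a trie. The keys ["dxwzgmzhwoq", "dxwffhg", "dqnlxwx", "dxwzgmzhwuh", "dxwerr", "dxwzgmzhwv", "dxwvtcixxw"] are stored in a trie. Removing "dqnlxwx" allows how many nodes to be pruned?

6

After clearing the end-marker at "dqnlxwx", prune upward until reaching a node still needed by another word.
The suffix "qnlxwx" (6 nodes) is used only by "dqnlxwx"; the node for "d" still has the child "x", so pruning stops there.
Nodes removed: 6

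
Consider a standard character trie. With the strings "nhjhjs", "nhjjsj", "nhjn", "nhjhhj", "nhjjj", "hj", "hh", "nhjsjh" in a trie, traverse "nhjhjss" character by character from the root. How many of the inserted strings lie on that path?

1

Check each prefix of "nhjhjss" against the stored set — each match is an end-marker on the path.
Prefixes of the query that are stored words: "nhjhjs"
Count: 1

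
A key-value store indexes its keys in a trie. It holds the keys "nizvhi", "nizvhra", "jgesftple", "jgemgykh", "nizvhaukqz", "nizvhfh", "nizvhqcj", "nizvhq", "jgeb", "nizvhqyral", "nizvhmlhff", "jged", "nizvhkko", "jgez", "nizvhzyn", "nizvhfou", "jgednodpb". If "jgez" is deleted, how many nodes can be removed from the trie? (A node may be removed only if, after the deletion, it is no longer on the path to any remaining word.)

After clearing the end-marker at "jgez", prune upward until reaching a node still needed by another word.
The suffix "z" (1 node) is used only by "jgez"; the node for "jge" still has the child "s", so pruning stops there.
Nodes removed: 1

1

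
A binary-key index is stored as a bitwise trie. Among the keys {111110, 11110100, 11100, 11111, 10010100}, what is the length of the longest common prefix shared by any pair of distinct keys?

5

Equivalently: take the maximum, over all pairs, of their longest common prefix length.
"11111" and "111110" agree on "11111" (5 characters) before diverging; nothing deeper is shared.
Longest shared-prefix length: 5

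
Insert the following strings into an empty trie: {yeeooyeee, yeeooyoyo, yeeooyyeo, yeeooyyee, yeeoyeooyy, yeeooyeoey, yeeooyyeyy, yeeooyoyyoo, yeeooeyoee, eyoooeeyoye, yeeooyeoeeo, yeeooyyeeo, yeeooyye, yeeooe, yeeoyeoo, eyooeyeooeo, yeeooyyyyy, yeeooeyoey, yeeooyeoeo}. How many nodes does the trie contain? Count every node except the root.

61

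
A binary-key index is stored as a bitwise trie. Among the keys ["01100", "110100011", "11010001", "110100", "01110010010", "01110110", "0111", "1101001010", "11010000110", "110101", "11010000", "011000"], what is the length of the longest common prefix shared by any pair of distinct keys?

The deepest shared node is where two words last agree before diverging.
"11010000" and "11010000110" agree on "11010000" (8 characters) before diverging; nothing deeper is shared.
Longest shared-prefix length: 8

8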